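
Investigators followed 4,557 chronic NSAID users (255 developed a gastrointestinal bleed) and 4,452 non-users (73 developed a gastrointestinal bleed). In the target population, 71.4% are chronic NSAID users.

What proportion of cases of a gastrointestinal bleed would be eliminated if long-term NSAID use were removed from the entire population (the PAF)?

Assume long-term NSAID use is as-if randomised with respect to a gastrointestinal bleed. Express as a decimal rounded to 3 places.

p₁ = P(outcome | exposed) = 255/4557 = 0.055958
p₀ = P(outcome | unexposed) = 73/4452 = 0.016397
Overall risk P(Y=1) = π·p₁ + (1−π)·p₀ = 0.714×0.055958 + 0.286×0.016397 = 0.044643.
Under exogeneity, PAF = [P(Y=1) − p₀] / P(Y=1).
PAF = (0.044643 − 0.016397) / 0.044643 ≈ 0.6327

PAF ≈ 0.633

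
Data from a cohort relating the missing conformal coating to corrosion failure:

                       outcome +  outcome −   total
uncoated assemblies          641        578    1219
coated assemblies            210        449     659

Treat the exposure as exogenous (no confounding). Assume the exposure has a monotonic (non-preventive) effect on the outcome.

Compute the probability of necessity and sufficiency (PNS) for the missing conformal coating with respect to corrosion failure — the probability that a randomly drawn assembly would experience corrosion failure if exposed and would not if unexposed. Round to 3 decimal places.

p₁ = P(outcome | exposed) = 641/1219 = 0.52584
p₀ = P(outcome | unexposed) = 210/659 = 0.31866
Under exogeneity and monotonicity, PNS = p₁ − p₀.
PNS = 0.52584 − 0.31866 = 0.20718

PNS ≈ 0.207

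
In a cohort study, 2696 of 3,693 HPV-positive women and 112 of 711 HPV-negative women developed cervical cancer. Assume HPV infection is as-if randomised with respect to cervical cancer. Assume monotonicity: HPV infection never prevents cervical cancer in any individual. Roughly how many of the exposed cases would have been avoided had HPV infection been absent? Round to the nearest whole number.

p₁ = P(outcome | exposed) = 2696/3693 = 0.73003
p₀ = P(outcome | unexposed) = 112/711 = 0.15752
PN = (p₁ − p₀)/p₁ = (0.73003 − 0.15752) / 0.73003 ≈ 0.78422.
Attributable cases ≈ PN × (exposed cases) = 0.78422 × 2696 ≈ 2114.26.

about 2114 cases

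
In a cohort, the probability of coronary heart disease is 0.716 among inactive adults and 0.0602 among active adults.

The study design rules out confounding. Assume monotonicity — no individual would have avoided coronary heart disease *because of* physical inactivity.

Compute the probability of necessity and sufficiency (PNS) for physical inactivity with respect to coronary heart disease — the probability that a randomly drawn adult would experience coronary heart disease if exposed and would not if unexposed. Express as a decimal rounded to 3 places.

Let p₁ = 0.716, p₀ = 0.0602.
Under exogeneity and monotonicity, PNS = p₁ − p₀.
PNS = 0.716 − 0.0602 = 0.6558

PNS ≈ 0.656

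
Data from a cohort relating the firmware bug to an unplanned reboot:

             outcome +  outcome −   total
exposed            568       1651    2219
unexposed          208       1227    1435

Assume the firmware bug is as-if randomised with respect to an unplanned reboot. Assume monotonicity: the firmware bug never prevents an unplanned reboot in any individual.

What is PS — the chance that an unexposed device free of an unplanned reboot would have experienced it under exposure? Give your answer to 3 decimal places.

p₁ = P(outcome | exposed) = 568/2219 = 0.25597
p₀ = P(outcome | unexposed) = 208/1435 = 0.14495
Under exogeneity and monotonicity, PS = (p₁ − p₀) / (1 − p₀).
PS = (0.25597 − 0.14495) / (1 − 0.14495) = 0.11102 / 0.85505 ≈ 0.1298

PS ≈ 0.130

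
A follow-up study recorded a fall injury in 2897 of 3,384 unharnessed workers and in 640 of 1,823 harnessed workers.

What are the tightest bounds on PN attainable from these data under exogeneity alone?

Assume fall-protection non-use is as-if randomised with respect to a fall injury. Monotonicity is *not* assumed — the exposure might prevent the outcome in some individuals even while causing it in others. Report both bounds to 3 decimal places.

0.590 ≤ PN ≤ 0.758

p₁ = P(outcome | exposed) = 2897/3384 = 0.85609
p₀ = P(outcome | unexposed) = 640/1823 = 0.35107
Under exogeneity alone the bounds on PN are max{0,(p₁−p₀)/p₁} ≤ PN ≤ min{1,(1−p₀)/p₁}.
  lower = (p₁ − p₀)/p₁ = 0.50502 / 0.85609 ≈ 0.5899
  upper = min{1, (1 − p₀)/p₁} = 0.64893 / 0.85609 ≈ 0.7580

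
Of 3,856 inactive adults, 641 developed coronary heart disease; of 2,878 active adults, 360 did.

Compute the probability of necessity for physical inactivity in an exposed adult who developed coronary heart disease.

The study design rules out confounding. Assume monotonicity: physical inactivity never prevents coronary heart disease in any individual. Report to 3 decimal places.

p₁ = P(outcome | exposed) = 641/3856 = 0.16623
p₀ = P(outcome | unexposed) = 360/2878 = 0.12509
Under exogeneity and monotonicity, PN = (p₁ − p₀) / p₁.
PN = (0.16623 − 0.12509) / 0.16623 = 0.041148 / 0.16623 ≈ 0.2475

PN ≈ 0.248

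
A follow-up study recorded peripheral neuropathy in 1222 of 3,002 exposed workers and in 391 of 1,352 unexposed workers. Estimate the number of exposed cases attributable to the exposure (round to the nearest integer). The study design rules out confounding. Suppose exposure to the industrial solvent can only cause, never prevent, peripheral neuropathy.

p₁ = P(outcome | exposed) = 1222/3002 = 0.40706
p₀ = P(outcome | unexposed) = 391/1352 = 0.2892
PN = (p₁ − p₀)/p₁ = (0.40706 − 0.2892) / 0.40706 ≈ 0.28954.
Attributable cases ≈ PN × (exposed cases) = 0.28954 × 1222 ≈ 353.82.

about 354 cases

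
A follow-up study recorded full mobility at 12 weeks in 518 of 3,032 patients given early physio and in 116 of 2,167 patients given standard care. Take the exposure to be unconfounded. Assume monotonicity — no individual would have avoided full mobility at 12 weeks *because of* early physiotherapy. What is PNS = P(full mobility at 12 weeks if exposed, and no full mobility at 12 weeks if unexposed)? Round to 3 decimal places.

p₁ = P(outcome | exposed) = 518/3032 = 0.17084
p₀ = P(outcome | unexposed) = 116/2167 = 0.05353
Under exogeneity and monotonicity, PNS = p₁ − p₀.
PNS = 0.17084 − 0.05353 = 0.11731

PNS ≈ 0.117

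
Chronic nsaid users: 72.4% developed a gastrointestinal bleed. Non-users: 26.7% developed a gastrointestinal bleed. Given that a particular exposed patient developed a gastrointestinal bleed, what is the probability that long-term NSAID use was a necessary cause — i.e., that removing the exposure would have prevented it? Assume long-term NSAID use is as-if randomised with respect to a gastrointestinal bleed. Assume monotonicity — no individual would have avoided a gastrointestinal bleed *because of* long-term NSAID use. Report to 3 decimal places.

p₁ = 0.724, p₀ = 0.267.
Under exogeneity and monotonicity, PN = (p₁ − p₀) / p₁.
PN = (0.724 − 0.267) / 0.724 = 0.457 / 0.724 ≈ 0.6312

PN ≈ 0.631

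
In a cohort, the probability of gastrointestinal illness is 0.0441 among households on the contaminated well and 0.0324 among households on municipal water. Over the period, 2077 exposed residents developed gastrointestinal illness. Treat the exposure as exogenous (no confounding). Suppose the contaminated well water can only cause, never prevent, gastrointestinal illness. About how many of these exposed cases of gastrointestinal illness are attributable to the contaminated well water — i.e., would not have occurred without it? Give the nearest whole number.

Let p₁ = 0.0441, p₀ = 0.0324.
PN = (p₁ − p₀)/p₁ = (0.0441 − 0.0324) / 0.0441 ≈ 0.26531.
Attributable cases ≈ PN × (exposed cases) = 0.26531 × 2077 ≈ 551.04.

about 551 cases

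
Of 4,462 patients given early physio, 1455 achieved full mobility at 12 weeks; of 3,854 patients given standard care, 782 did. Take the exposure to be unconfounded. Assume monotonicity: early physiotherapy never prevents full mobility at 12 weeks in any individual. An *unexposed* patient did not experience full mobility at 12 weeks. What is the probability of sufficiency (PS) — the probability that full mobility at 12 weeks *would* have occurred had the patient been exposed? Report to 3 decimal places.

PS ≈ 0.155

p₁ = P(outcome | exposed) = 1455/4462 = 0.32609
p₀ = P(outcome | unexposed) = 782/3854 = 0.20291
Under exogeneity and monotonicity, PS = (p₁ − p₀) / (1 − p₀).
PS = (0.32609 − 0.20291) / (1 − 0.20291) = 0.12318 / 0.79709 ≈ 0.1545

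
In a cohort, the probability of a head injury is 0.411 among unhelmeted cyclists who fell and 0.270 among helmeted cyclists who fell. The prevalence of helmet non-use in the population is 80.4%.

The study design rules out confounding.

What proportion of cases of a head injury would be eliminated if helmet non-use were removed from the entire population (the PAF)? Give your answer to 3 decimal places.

PAF ≈ 0.296

Let p₁ = 0.411, p₀ = 0.27.
Overall risk P(Y=1) = π·p₁ + (1−π)·p₀ = 0.804×0.411 + 0.196×0.27 = 0.38336.
Under exogeneity, PAF = [P(Y=1) − p₀] / P(Y=1).
PAF = (0.38336 − 0.27) / 0.38336 ≈ 0.2957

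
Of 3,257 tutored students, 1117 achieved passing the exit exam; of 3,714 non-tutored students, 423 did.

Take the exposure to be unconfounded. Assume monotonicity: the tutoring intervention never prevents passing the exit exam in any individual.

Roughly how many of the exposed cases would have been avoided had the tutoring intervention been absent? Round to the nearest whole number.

p₁ = P(outcome | exposed) = 1117/3257 = 0.34295
p₀ = P(outcome | unexposed) = 423/3714 = 0.11389
PN = (p₁ − p₀)/p₁ = (0.34295 − 0.11389) / 0.34295 ≈ 0.66790.
Attributable cases ≈ PN × (exposed cases) = 0.66790 × 1117 ≈ 746.05.

about 746 cases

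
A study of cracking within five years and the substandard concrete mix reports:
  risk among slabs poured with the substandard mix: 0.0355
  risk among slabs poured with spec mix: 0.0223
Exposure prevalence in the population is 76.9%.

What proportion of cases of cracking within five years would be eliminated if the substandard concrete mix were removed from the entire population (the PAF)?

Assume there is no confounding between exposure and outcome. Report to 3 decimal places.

PAF ≈ 0.313

Let p₁ = 0.0355, p₀ = 0.0223.
Overall risk P(Y=1) = π·p₁ + (1−π)·p₀ = 0.769×0.0355 + 0.231×0.0223 = 0.032451.
Under exogeneity, PAF = [P(Y=1) − p₀] / P(Y=1).
PAF = (0.032451 − 0.0223) / 0.032451 ≈ 0.3128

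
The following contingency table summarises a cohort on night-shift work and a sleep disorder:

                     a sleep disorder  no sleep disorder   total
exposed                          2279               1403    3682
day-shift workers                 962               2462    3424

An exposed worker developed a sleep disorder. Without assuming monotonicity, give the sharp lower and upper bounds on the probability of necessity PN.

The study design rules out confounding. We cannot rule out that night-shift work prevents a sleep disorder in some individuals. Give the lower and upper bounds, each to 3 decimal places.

p₁ = P(outcome | exposed) = 2279/3682 = 0.61896
p₀ = P(outcome | unexposed) = 962/3424 = 0.28096
Under exogeneity alone the bounds on PN are max{0,(p₁−p₀)/p₁} ≤ PN ≤ min{1,(1−p₀)/p₁}.
  lower = (p₁ − p₀)/p₁ = 0.338 / 0.61896 ≈ 0.5461
  upper = min{1, (1 − p₀)/p₁} = 0.71904 / 0.61896 ≈ 1.1617 → capped at 1

0.546 ≤ PN ≤ 1.000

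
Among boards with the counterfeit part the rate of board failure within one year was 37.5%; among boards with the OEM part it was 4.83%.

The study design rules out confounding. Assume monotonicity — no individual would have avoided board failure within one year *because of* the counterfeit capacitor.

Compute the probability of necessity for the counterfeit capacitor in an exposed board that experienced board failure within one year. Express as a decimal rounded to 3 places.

p₁ = 0.375, p₀ = 0.0483.
Under exogeneity and monotonicity, PN = (p₁ − p₀) / p₁.
PN = (0.375 − 0.0483) / 0.375 = 0.3267 / 0.375 ≈ 0.8712

PN ≈ 0.871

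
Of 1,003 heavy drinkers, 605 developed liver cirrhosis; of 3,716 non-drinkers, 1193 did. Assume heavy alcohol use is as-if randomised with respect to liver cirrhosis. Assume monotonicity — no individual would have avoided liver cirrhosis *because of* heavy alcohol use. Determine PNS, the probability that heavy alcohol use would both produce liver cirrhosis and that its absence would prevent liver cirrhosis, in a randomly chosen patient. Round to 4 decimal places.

p₁ = P(outcome | exposed) = 605/1003 = 0.60319
p₀ = P(outcome | unexposed) = 1193/3716 = 0.32104
Under exogeneity and monotonicity, PNS = p₁ − p₀.
PNS = 0.60319 − 0.32104 = 0.28215

PNS ≈ 0.2821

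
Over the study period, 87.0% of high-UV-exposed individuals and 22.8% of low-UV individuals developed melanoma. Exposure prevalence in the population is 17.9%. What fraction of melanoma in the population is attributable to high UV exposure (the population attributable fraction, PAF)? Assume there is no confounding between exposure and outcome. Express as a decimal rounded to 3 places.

PAF ≈ 0.335

p₁ = 0.87, p₀ = 0.228.
Overall risk P(Y=1) = π·p₁ + (1−π)·p₀ = 0.179×0.87 + 0.821×0.228 = 0.34292.
Under exogeneity, PAF = [P(Y=1) − p₀] / P(Y=1).
PAF = (0.34292 − 0.228) / 0.34292 ≈ 0.3351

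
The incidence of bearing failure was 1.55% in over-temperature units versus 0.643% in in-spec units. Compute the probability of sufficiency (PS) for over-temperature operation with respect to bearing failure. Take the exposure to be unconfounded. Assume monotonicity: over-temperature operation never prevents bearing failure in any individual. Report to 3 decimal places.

PS ≈ 0.009

p₁ = 0.0155, p₀ = 0.00643.
Under exogeneity and monotonicity, PS = (p₁ − p₀) / (1 − p₀).
PS = (0.0155 − 0.00643) / (1 − 0.00643) = 0.00907 / 0.99357 ≈ 0.0091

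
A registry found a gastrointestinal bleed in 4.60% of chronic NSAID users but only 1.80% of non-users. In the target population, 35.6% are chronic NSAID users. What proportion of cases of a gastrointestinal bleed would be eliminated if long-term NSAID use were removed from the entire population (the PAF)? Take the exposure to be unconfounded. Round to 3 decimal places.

p₁ = 0.046, p₀ = 0.018.
Overall risk P(Y=1) = π·p₁ + (1−π)·p₀ = 0.356×0.046 + 0.644×0.018 = 0.027968.
Under exogeneity, PAF = [P(Y=1) − p₀] / P(Y=1).
PAF = (0.027968 − 0.018) / 0.027968 ≈ 0.3564

PAF ≈ 0.356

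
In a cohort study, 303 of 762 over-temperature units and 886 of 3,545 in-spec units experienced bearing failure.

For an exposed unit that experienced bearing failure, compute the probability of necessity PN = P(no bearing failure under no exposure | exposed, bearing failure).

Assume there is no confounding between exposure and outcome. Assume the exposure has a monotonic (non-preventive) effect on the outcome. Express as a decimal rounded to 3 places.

p₁ = P(outcome | exposed) = 303/762 = 0.39764
p₀ = P(outcome | unexposed) = 886/3545 = 0.24993
Under exogeneity and monotonicity, PN = (p₁ − p₀) / p₁.
PN = (0.39764 − 0.24993) / 0.39764 = 0.14771 / 0.39764 ≈ 0.3715

PN ≈ 0.371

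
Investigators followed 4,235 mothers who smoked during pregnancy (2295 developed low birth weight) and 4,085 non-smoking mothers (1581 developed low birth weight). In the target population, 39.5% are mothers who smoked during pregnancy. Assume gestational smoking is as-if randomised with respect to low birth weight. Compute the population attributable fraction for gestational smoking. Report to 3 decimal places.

PAF ≈ 0.137

p₁ = P(outcome | exposed) = 2295/4235 = 0.54191
p₀ = P(outcome | unexposed) = 1581/4085 = 0.38703
Overall risk P(Y=1) = π·p₁ + (1−π)·p₀ = 0.395×0.54191 + 0.605×0.38703 = 0.44821.
Under exogeneity, PAF = [P(Y=1) − p₀] / P(Y=1).
PAF = (0.44821 − 0.38703) / 0.44821 ≈ 0.1365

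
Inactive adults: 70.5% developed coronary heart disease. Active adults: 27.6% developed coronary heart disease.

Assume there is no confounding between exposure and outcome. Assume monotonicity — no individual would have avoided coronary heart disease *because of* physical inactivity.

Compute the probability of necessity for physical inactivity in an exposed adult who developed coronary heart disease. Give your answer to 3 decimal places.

p₁ = 0.705, p₀ = 0.276.
Under exogeneity and monotonicity, PN = (p₁ − p₀) / p₁.
PN = (0.705 − 0.276) / 0.705 = 0.429 / 0.705 ≈ 0.6085

PN ≈ 0.609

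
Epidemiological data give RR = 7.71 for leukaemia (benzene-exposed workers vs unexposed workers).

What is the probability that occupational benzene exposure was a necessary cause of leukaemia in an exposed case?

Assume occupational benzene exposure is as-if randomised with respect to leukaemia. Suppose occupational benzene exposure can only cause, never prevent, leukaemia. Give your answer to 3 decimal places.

Under exogeneity and monotonicity, PN = (RR − 1) / RR = 1 − 1/RR.
PN = (7.71 − 1) / 7.71 = 6.71 / 7.71 ≈ 0.8703

PN ≈ 0.870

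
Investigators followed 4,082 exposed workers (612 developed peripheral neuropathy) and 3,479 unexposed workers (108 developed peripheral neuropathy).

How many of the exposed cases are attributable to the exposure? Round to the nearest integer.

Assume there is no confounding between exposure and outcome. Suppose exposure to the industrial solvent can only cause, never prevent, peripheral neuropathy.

about 485 cases

p₁ = P(outcome | exposed) = 612/4082 = 0.14993
p₀ = P(outcome | unexposed) = 108/3479 = 0.031043
PN = (p₁ − p₀)/p₁ = (0.14993 − 0.031043) / 0.14993 ≈ 0.79294.
Attributable cases ≈ PN × (exposed cases) = 0.79294 × 612 ≈ 485.28.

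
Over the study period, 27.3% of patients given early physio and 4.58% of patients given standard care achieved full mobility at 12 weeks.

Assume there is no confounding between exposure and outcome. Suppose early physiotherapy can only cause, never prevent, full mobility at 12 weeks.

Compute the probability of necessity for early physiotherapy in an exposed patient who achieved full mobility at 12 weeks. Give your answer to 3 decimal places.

p₁ = 0.273, p₀ = 0.0458.
Under exogeneity and monotonicity, PN = (p₁ − p₀) / p₁.
PN = (0.273 − 0.0458) / 0.273 = 0.2272 / 0.273 ≈ 0.8322

PN ≈ 0.832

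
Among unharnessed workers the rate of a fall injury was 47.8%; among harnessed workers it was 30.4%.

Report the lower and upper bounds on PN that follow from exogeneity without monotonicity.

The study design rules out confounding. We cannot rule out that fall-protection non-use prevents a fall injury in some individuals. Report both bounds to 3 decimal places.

0.364 ≤ PN ≤ 1.000

p₁ = 0.478, p₀ = 0.304.
Under exogeneity alone the bounds on PN are max{0,(p₁−p₀)/p₁} ≤ PN ≤ min{1,(1−p₀)/p₁}.
  lower = (p₁ − p₀)/p₁ = 0.174 / 0.478 ≈ 0.3640
  upper = min{1, (1 − p₀)/p₁} = 0.696 / 0.478 ≈ 1.4561 → capped at 1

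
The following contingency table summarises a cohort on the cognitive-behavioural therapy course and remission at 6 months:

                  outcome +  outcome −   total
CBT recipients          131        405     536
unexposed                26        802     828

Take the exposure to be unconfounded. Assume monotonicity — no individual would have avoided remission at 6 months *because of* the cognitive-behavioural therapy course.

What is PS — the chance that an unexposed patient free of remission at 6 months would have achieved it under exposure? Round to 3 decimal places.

PS ≈ 0.220

p₁ = P(outcome | exposed) = 131/536 = 0.2444
p₀ = P(outcome | unexposed) = 26/828 = 0.031401
Under exogeneity and monotonicity, PS = (p₁ − p₀)/(1 − p₀).
PS = (0.2444 − 0.031401) / 0.9686 ≈ 0.2199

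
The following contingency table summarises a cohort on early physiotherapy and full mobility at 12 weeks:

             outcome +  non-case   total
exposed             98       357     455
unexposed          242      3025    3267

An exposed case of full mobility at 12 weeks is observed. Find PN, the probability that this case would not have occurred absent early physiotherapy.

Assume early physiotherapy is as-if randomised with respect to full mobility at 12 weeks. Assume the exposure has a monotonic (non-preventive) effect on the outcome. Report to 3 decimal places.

PN ≈ 0.656

p₁ = P(outcome | exposed) = 98/455 = 0.21538
p₀ = P(outcome | unexposed) = 242/3267 = 0.074074
Under exogeneity and monotonicity, PN = (p₁ − p₀) / p₁.
PN = (0.21538 − 0.074074) / 0.21538 = 0.14131 / 0.21538 ≈ 0.6561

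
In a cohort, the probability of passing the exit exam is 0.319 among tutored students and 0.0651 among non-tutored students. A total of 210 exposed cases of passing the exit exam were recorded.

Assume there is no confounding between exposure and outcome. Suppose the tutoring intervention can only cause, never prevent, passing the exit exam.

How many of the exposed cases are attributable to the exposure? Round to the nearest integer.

about 167 cases

Let p₁ = 0.319, p₀ = 0.0651.
PN = (p₁ − p₀)/p₁ = (0.319 − 0.0651) / 0.319 ≈ 0.79592.
Attributable cases ≈ PN × (exposed cases) = 0.79592 × 210 ≈ 167.14.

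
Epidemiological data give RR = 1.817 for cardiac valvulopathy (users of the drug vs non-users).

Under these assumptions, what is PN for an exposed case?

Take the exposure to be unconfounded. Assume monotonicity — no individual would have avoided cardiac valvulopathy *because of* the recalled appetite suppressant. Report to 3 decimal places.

PN ≈ 0.450

Under exogeneity and monotonicity, PN = (RR − 1) / RR = 1 − 1/RR.
PN = (1.817 − 1) / 1.817 = 0.817 / 1.817 ≈ 0.4496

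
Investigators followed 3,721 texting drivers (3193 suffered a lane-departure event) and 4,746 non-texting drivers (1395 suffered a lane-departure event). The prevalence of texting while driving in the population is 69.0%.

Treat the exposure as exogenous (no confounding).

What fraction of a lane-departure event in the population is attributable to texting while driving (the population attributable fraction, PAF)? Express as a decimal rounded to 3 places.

PAF ≈ 0.570

p₁ = P(outcome | exposed) = 3193/3721 = 0.8581
p₀ = P(outcome | unexposed) = 1395/4746 = 0.29393
Overall risk P(Y=1) = π·p₁ + (1−π)·p₀ = 0.69×0.8581 + 0.31×0.29393 = 0.68321.
Under exogeneity, PAF = [P(Y=1) − p₀] / P(Y=1).
PAF = (0.68321 − 0.29393) / 0.68321 ≈ 0.5698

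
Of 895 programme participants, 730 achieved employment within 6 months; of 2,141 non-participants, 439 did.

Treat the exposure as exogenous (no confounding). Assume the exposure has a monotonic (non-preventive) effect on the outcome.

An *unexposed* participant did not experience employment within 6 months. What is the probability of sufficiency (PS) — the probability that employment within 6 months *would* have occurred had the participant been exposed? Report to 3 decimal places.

p₁ = P(outcome | exposed) = 730/895 = 0.81564
p₀ = P(outcome | unexposed) = 439/2141 = 0.20504
Under exogeneity and monotonicity, PS = (p₁ − p₀) / (1 − p₀).
PS = (0.81564 − 0.20504) / (1 − 0.20504) = 0.6106 / 0.79496 ≈ 0.7681

PS ≈ 0.768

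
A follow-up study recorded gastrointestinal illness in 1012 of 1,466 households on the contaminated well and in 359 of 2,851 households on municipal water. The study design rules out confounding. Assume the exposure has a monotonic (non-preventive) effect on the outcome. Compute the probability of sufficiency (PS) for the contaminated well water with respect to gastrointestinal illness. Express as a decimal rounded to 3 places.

p₁ = P(outcome | exposed) = 1012/1466 = 0.69031
p₀ = P(outcome | unexposed) = 359/2851 = 0.12592
Under exogeneity and monotonicity, PS = (p₁ − p₀) / (1 − p₀).
PS = (0.69031 − 0.12592) / (1 − 0.12592) = 0.56439 / 0.87408 ≈ 0.6457

PS ≈ 0.646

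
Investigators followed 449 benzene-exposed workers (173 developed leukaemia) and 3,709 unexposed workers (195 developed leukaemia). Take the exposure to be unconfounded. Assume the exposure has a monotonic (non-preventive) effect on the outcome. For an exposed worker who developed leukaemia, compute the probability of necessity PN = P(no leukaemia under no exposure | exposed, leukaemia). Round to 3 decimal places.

p₁ = P(outcome | exposed) = 173/449 = 0.3853
p₀ = P(outcome | unexposed) = 195/3709 = 0.052575
Under exogeneity and monotonicity, PN = (p₁ − p₀) / p₁.
PN = (0.3853 − 0.052575) / 0.3853 = 0.33273 / 0.3853 ≈ 0.8635

PN ≈ 0.864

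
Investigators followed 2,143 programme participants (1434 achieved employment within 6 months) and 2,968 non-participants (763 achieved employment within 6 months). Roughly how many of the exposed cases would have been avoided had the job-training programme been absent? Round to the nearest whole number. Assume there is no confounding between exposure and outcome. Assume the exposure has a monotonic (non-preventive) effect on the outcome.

p₁ = P(outcome | exposed) = 1434/2143 = 0.66916
p₀ = P(outcome | unexposed) = 763/2968 = 0.25708
PN = (p₁ − p₀)/p₁ = (0.66916 − 0.25708) / 0.66916 ≈ 0.61582.
Attributable cases ≈ PN × (exposed cases) = 0.61582 × 1434 ≈ 883.09.

about 883 cases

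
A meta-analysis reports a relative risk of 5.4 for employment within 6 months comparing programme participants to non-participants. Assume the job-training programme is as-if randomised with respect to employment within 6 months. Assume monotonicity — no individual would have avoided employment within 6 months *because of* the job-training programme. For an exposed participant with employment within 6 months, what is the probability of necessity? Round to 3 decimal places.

PN ≈ 0.815

Under exogeneity and monotonicity, PN = (RR − 1) / RR = 1 − 1/RR.
PN = (5.4 − 1) / 5.4 = 4.4 / 5.4 ≈ 0.8148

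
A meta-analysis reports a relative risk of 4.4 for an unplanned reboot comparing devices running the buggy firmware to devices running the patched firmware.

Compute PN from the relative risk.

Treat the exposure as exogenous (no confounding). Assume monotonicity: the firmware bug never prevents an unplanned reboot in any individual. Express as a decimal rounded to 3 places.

Under exogeneity and monotonicity, PN = (RR − 1) / RR = 1 − 1/RR.
PN = (4.4 − 1) / 4.4 = 3.4 / 4.4 ≈ 0.7727

PN ≈ 0.773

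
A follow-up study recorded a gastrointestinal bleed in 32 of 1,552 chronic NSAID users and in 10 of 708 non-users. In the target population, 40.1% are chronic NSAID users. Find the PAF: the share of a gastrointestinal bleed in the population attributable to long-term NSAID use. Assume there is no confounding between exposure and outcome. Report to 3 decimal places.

p₁ = P(outcome | exposed) = 32/1552 = 0.020619
p₀ = P(outcome | unexposed) = 10/708 = 0.014124
Overall risk P(Y=1) = π·p₁ + (1−π)·p₀ = 0.401×0.020619 + 0.599×0.014124 = 0.016728.
Under exogeneity, PAF = [P(Y=1) − p₀] / P(Y=1).
PAF = (0.016728 − 0.014124) / 0.016728 ≈ 0.1557

PAF ≈ 0.156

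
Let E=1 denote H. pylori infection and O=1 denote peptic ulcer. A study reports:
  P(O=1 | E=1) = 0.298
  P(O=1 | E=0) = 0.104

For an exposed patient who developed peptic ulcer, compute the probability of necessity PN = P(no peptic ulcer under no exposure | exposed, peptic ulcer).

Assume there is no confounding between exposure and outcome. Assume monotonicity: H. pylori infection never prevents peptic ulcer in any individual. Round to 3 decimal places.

PN ≈ 0.651

Let p₁ = 0.298, p₀ = 0.104.
Under exogeneity and monotonicity, PN = (p₁ − p₀) / p₁.
PN = (0.298 − 0.104) / 0.298 = 0.194 / 0.298 ≈ 0.6510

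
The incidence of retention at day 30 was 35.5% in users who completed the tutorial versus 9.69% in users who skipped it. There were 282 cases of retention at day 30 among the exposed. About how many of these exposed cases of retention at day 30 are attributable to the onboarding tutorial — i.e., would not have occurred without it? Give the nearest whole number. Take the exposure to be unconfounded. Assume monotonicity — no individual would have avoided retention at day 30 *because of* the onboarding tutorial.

p₁ = 0.355, p₀ = 0.0969.
PN = (p₁ − p₀)/p₁ = (0.355 − 0.0969) / 0.355 ≈ 0.72704.
Attributable cases ≈ PN × (exposed cases) = 0.72704 × 282 ≈ 205.03.

about 205 cases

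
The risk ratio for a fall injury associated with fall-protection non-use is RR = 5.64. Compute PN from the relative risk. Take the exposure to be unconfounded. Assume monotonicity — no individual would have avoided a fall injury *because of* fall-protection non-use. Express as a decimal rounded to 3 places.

PN ≈ 0.823

Under exogeneity and monotonicity, PN = (RR − 1) / RR = 1 − 1/RR.
PN = (5.64 − 1) / 5.64 = 4.64 / 5.64 ≈ 0.8227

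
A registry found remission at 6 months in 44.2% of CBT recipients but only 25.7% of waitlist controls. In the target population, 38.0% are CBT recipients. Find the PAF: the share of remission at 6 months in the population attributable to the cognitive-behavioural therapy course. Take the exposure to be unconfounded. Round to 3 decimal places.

p₁ = 0.442, p₀ = 0.257.
Overall risk P(Y=1) = π·p₁ + (1−π)·p₀ = 0.38×0.442 + 0.62×0.257 = 0.3273.
Under exogeneity, PAF = [P(Y=1) − p₀] / P(Y=1).
PAF = (0.3273 − 0.257) / 0.3273 ≈ 0.2148

PAF ≈ 0.215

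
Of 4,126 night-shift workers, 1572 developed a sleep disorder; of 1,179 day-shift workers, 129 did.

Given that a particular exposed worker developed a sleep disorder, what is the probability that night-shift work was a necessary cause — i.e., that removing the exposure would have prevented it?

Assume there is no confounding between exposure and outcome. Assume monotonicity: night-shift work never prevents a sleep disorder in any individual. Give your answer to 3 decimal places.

p₁ = P(outcome | exposed) = 1572/4126 = 0.381
p₀ = P(outcome | unexposed) = 129/1179 = 0.10941
Under exogeneity and monotonicity, PN = (p₁ − p₀) / p₁.
PN = (0.381 − 0.10941) / 0.381 = 0.27158 / 0.381 ≈ 0.7128

PN ≈ 0.713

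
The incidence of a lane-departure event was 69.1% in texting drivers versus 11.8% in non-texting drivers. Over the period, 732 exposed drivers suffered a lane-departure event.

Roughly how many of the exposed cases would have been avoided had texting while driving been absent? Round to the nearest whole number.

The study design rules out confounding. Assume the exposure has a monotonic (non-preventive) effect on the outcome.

about 607 cases

p₁ = 0.691, p₀ = 0.118.
PN = (p₁ − p₀)/p₁ = (0.691 − 0.118) / 0.691 ≈ 0.82923.
Attributable cases ≈ PN × (exposed cases) = 0.82923 × 732 ≈ 607.00.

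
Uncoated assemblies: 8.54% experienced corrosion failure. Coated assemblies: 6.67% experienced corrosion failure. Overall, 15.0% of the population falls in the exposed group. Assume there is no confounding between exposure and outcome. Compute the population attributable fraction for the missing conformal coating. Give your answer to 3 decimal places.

p₁ = 0.0854, p₀ = 0.0667.
Overall risk P(Y=1) = π·p₁ + (1−π)·p₀ = 0.15×0.0854 + 0.85×0.0667 = 0.069505.
Under exogeneity, PAF = [P(Y=1) − p₀] / P(Y=1).
PAF = (0.069505 − 0.0667) / 0.069505 ≈ 0.0404

PAF ≈ 0.040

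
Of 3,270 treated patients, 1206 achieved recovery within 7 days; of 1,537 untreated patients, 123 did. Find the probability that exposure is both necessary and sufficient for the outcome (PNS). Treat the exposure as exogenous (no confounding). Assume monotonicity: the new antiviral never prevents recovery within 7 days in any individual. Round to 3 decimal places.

p₁ = P(outcome | exposed) = 1206/3270 = 0.36881
p₀ = P(outcome | unexposed) = 123/1537 = 0.080026
Under exogeneity and monotonicity, PNS = p₁ − p₀.
PNS = 0.36881 − 0.080026 = 0.28878

PNS ≈ 0.289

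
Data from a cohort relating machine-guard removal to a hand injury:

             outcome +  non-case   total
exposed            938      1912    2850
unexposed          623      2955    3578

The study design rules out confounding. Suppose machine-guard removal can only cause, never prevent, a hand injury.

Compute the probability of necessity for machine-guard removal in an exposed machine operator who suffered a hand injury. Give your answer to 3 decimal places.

p₁ = P(outcome | exposed) = 938/2850 = 0.32912
p₀ = P(outcome | unexposed) = 623/3578 = 0.17412
Under exogeneity and monotonicity, PN = (p₁ − p₀) / p₁.
PN = (0.32912 − 0.17412) / 0.32912 = 0.155 / 0.32912 ≈ 0.4710

PN ≈ 0.471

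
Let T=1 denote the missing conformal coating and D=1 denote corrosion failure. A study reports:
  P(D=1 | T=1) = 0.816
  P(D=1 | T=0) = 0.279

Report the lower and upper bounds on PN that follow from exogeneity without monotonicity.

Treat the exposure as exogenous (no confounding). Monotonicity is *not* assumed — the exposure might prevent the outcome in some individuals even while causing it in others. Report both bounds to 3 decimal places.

0.658 ≤ PN ≤ 0.884

Let p₁ = 0.816, p₀ = 0.279.
Under exogeneity alone the bounds on PN are max{0,(p₁−p₀)/p₁} ≤ PN ≤ min{1,(1−p₀)/p₁}.
  lower = (p₁ − p₀)/p₁ = 0.537 / 0.816 ≈ 0.6581
  upper = min{1, (1 − p₀)/p₁} = 0.721 / 0.816 ≈ 0.8836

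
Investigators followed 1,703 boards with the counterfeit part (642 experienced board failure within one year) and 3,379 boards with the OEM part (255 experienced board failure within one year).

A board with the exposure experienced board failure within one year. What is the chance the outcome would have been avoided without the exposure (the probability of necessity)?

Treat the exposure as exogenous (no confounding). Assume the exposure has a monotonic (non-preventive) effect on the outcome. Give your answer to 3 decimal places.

p₁ = P(outcome | exposed) = 642/1703 = 0.37698
p₀ = P(outcome | unexposed) = 255/3379 = 0.075466
Under exogeneity and monotonicity, PN = (p₁ − p₀) / p₁.
PN = (0.37698 − 0.075466) / 0.37698 = 0.30152 / 0.37698 ≈ 0.7998

PN ≈ 0.800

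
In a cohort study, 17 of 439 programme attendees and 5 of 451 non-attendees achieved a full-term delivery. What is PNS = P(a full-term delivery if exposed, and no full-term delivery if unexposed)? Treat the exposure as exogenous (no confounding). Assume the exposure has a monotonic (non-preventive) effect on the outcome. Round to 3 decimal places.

p₁ = P(outcome | exposed) = 17/439 = 0.038724
p₀ = P(outcome | unexposed) = 5/451 = 0.011086
Under exogeneity and monotonicity, PNS = p₁ − p₀.
PNS = 0.038724 − 0.011086 = 0.027638

PNS ≈ 0.028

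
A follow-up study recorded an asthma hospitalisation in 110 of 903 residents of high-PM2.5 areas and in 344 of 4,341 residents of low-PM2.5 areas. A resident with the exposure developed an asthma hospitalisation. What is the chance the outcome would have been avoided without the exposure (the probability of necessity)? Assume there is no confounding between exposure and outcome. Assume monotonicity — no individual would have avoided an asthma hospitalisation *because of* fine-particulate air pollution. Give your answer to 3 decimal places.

PN ≈ 0.349

p₁ = P(outcome | exposed) = 110/903 = 0.12182
p₀ = P(outcome | unexposed) = 344/4341 = 0.079244
Under exogeneity and monotonicity, PN = (p₁ − p₀) / p₁.
PN = (0.12182 − 0.079244) / 0.12182 = 0.042572 / 0.12182 ≈ 0.3495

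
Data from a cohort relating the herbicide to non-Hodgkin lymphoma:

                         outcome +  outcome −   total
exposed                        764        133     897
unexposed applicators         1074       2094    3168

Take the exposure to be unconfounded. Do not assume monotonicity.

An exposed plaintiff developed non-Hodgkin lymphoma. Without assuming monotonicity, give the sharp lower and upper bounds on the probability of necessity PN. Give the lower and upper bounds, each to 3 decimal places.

p₁ = P(outcome | exposed) = 764/897 = 0.85173
p₀ = P(outcome | unexposed) = 1074/3168 = 0.33902
Under exogeneity alone the bounds on PN are max{0,(p₁−p₀)/p₁} ≤ PN ≤ min{1,(1−p₀)/p₁}.
  lower = (p₁ − p₀)/p₁ = 0.51271 / 0.85173 ≈ 0.6020
  upper = min{1, (1 − p₀)/p₁} = 0.66098 / 0.85173 ≈ 0.7761

0.602 ≤ PN ≤ 0.776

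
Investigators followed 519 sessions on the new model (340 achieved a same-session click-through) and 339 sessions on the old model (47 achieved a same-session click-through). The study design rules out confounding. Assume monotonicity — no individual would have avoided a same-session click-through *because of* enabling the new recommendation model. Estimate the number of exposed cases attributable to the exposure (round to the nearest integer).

p₁ = P(outcome | exposed) = 340/519 = 0.65511
p₀ = P(outcome | unexposed) = 47/339 = 0.13864
PN = (p₁ − p₀)/p₁ = (0.65511 − 0.13864) / 0.65511 ≈ 0.78837.
Attributable cases ≈ PN × (exposed cases) = 0.78837 × 340 ≈ 268.04.

about 268 cases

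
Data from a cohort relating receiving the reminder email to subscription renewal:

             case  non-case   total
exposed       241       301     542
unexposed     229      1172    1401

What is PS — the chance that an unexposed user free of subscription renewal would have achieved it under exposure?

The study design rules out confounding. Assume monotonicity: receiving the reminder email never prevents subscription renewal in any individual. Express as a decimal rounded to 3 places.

p₁ = P(outcome | exposed) = 241/542 = 0.44465
p₀ = P(outcome | unexposed) = 229/1401 = 0.16345
Under exogeneity and monotonicity, PS = (p₁ − p₀) / (1 − p₀).
PS = (0.44465 − 0.16345) / (1 − 0.16345) = 0.28119 / 0.83655 ≈ 0.3361

PS ≈ 0.336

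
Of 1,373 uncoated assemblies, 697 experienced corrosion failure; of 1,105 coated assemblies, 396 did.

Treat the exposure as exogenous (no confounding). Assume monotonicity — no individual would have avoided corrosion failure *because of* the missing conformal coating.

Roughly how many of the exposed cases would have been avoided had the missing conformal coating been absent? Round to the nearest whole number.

p₁ = P(outcome | exposed) = 697/1373 = 0.50765
p₀ = P(outcome | unexposed) = 396/1105 = 0.35837
PN = (p₁ − p₀)/p₁ = (0.50765 − 0.35837) / 0.50765 ≈ 0.29406.
Attributable cases ≈ PN × (exposed cases) = 0.29406 × 697 ≈ 204.96.

about 205 cases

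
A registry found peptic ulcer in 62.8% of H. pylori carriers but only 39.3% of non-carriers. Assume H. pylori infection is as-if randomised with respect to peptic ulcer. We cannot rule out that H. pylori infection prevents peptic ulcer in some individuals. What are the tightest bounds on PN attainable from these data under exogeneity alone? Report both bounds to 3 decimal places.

0.374 ≤ PN ≤ 0.967

p₁ = 0.628, p₀ = 0.393.
Under exogeneity alone the bounds on PN are max{0,(p₁−p₀)/p₁} ≤ PN ≤ min{1,(1−p₀)/p₁}.
  lower = (p₁ − p₀)/p₁ = 0.235 / 0.628 ≈ 0.3742
  upper = min{1, (1 − p₀)/p₁} = 0.607 / 0.628 ≈ 0.9666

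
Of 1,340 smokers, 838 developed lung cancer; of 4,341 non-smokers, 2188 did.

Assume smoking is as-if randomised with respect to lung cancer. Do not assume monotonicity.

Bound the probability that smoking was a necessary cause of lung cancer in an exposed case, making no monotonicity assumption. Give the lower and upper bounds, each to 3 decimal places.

0.194 ≤ PN ≤ 0.793

p₁ = P(outcome | exposed) = 838/1340 = 0.62537
p₀ = P(outcome | unexposed) = 2188/4341 = 0.50403
Under exogeneity alone the bounds on PN are max{0,(p₁−p₀)/p₁} ≤ PN ≤ min{1,(1−p₀)/p₁}.
  lower = (p₁ − p₀)/p₁ = 0.12134 / 0.62537 ≈ 0.1940
  upper = min{1, (1 − p₀)/p₁} = 0.49597 / 0.62537 ≈ 0.7931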